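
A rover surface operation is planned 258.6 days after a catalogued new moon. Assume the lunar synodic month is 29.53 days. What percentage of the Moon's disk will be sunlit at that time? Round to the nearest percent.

258.6 d spans 8 complete synodic months (8 × 29.53 = 236.24 d) plus 22.36 d.
The Moon has covered 22.36/29.53 of its cycle, so θ ≈ 360° × 22.36/29.53 = 272.6°.
cos 272.6° = 0.045, so f = (1 − 0.045)/2 = 0.477, so 48%.

48%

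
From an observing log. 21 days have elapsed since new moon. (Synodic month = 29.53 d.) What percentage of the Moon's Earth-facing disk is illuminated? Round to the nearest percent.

Elongation θ = 360° × 21/29.53 ≈ 256.0°.
cos 256.0° = (-0.242), so f = (1 − (-0.242))/2 = 0.621, so 62%.

62%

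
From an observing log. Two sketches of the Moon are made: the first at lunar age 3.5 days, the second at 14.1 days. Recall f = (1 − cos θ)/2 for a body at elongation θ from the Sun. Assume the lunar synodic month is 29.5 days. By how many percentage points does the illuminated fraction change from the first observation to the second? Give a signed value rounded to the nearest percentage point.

θ₁ = 360° × 3.5/29.5 = 42.7°, f₁ = (1 − cos θ₁)/2 = 0.133.
θ₂ = 360° × 14.1/29.5 = 172.1°, f₂ = (1 − cos θ₂)/2 = 0.995.
Change = f₂ − f₁ = +0.863 → +86 percentage points.

+86 pp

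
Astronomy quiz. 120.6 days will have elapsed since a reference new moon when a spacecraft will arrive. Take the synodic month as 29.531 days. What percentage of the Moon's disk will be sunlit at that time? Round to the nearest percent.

Reduce mod P: 120.6 − 4×29.531 = 2.48 d into the current lunation.
Phase angle: θ = 360°·(2.48 d)/(29.531 d) = 30.2°.
With cos θ = 0.864, the lit fraction is (1 − 0.864)/2 ≈ 0.068, so 7%.

7%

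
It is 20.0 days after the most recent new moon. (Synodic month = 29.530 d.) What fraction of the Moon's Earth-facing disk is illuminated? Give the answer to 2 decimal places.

0.72

The Moon has covered 20.0/29.530 of its cycle, so θ ≈ 360° × 20.0/29.530 = 243.8°.
With cos θ = (-0.441), the lit fraction is (1 − (-0.441))/2 ≈ 0.721.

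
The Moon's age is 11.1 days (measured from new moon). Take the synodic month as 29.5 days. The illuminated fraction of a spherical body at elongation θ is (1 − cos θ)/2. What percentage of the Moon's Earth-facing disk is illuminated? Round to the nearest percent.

86%

The Moon has covered 11.1/29.5 of its cycle, so θ ≈ 360° × 11.1/29.5 = 135.5°.
cos 135.5° = (-0.713), so f = (1 − (-0.713))/2 = 0.856, so 86%.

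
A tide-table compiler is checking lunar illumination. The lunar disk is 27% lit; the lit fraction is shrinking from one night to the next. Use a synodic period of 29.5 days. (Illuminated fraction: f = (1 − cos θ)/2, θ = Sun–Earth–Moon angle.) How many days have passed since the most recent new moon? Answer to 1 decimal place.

cos θ = 1 − 2f = 0.460, giving a principal value of 62.6°.
Waning ⇒ past full, so θ = 360° − 62.6° = 297.4°.
Age = 29.5 × 297.4°/360° ≈ 24.37 days.

24.4 days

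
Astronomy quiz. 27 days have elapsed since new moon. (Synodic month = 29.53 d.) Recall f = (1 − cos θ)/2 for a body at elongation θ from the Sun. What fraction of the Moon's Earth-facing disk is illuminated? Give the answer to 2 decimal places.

The Moon has covered 27/29.53 of its cycle, so θ ≈ 360° × 27/29.53 = 329.2°.
Illuminated fraction = (1 − cos 329.2°)/2 = (1 − 0.859)/2 ≈ 0.071.

0.07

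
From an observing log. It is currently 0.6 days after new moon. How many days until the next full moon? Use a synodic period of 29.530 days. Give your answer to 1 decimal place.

14.2 days

Full moon occurs at elongation 180°, i.e. at age 29.530 × 180/360 = 14.765 d.
That is 14.765 − 0.6 = 14.165 days ahead.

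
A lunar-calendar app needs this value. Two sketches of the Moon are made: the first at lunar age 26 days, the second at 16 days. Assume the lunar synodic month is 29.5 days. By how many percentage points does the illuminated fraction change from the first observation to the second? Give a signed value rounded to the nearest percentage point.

First observation: θ = 360°·26/29.5 = 317.3°, so f = 0.133.
Second observation: θ = 195.3°, f = 0.982.
Δf = 0.982 − 0.133 = +0.850, i.e. +85 pp.

+85 percentage points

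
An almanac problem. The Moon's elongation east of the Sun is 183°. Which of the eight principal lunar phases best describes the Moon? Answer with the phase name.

full moon

The full moon sector spans roughly 158°–202°; 183° falls inside it.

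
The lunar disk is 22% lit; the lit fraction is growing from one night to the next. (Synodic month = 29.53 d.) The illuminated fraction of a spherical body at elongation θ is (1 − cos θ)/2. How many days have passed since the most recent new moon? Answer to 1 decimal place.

4.6 days

From f = (1 − cos θ)/2: cos θ = 1 − 2×0.22 = 0.560; arccos → 55.9°.
The Moon is waxing (0°–180°), so θ = 55.9° directly.
That fraction of the synodic month is 55.9/360 × 29.53 d ≈ 4.59 d.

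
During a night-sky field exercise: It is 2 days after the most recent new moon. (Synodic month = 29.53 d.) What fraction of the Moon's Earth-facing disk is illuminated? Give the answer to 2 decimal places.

The Moon has covered 2/29.53 of its cycle, so θ ≈ 360° × 2/29.53 = 24.4°.
cos 24.4° = 0.911, so f = (1 − 0.911)/2 = 0.045.

0.04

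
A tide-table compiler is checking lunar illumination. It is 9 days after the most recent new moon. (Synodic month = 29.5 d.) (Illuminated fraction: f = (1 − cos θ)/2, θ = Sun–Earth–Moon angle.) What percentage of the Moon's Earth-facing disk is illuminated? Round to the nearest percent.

67%

Phase angle: θ = 360°·(9 d)/(29.5 d) = 109.8°.
With cos θ = (-0.339), the lit fraction is (1 − (-0.339))/2 ≈ 0.670, so 67%.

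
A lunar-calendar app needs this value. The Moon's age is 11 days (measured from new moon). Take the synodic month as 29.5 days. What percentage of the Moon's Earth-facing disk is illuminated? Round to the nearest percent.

85%

The Moon has covered 11/29.5 of its cycle, so θ ≈ 360° × 11/29.5 = 134.2°.
cos 134.2° = (-0.698), so f = (1 − (-0.698))/2 = 0.849, so 85%.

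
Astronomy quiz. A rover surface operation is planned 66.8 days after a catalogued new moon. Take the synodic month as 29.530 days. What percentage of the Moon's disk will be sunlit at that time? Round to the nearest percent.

66.8 d spans 2 complete synodic months (2 × 29.530 = 59.06 d) plus 7.74 d.
Elongation θ = 360° × 7.74/29.530 ≈ 94.4°.
Illuminated fraction = (1 − cos 94.4°)/2 = (1 − (-0.076))/2 ≈ 0.538, so 54%.

54%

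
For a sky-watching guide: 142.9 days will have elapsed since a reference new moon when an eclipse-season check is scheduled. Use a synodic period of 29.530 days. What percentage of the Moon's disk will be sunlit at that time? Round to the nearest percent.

142.9/29.530 = 4.839 lunations, so 4 complete cycles and 24.78 d into the next.
Phase angle: θ = 360°·(24.78 d)/(29.530 d) = 302.1°.
Illuminated fraction = (1 − cos 302.1°)/2 = (1 − 0.531)/2 ≈ 0.234, so 23%.

23%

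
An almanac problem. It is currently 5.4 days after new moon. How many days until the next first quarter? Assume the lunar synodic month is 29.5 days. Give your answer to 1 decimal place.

2.0 days

First quarter is 0.25 of the way through the cycle: age 0.25 × 29.5 = 7.375 d.
So 1.975 days remain (7.375 − 5.4).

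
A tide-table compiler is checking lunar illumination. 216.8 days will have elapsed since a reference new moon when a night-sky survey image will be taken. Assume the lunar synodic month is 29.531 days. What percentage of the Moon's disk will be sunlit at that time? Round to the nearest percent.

77%

216.8 d spans 7 complete synodic months (7 × 29.531 = 206.72 d) plus 10.08 d.
Phase angle: θ = 360°·(10.08 d)/(29.531 d) = 122.9°.
cos 122.9° = (-0.543), so f = (1 − (-0.543))/2 = 0.772, so 77%.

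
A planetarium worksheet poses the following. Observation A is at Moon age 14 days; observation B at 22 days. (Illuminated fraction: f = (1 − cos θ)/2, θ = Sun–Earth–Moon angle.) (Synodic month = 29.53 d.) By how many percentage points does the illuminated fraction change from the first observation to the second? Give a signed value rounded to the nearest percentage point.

-48 pp

θ₁ = 360° × 14/29.53 = 170.7°, f₁ = (1 − cos θ₁)/2 = 0.993.
θ₂ = 360° × 22/29.53 = 268.2°, f₂ = (1 − cos θ₂)/2 = 0.516.
Change = f₂ − f₁ = -0.478 → -48 percentage points.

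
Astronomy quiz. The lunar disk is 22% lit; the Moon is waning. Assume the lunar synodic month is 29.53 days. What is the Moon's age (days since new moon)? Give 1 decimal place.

24.9 days

cos θ = 1 − 2f = 0.560, giving a principal value of 55.9°.
Since the Moon is past full (waning), take the reflex angle: θ = 360° − 55.9° = 304.1°.
Age = 29.53 × 304.1°/360° ≈ 24.94 days.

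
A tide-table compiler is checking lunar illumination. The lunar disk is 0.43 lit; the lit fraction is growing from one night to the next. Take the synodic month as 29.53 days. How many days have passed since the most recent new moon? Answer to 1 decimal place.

cos θ = 1 − 2f = 0.140, giving a principal value of 82.0°.
Before full moon the principal value applies: θ = 82.0°.
Age = 29.53 × 82.0°/360° ≈ 6.72 days.

6.7 days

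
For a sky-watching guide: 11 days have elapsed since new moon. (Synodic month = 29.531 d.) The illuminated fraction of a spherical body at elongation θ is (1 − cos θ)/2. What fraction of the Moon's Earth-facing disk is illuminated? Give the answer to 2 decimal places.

The Moon has covered 11/29.531 of its cycle, so θ ≈ 360° × 11/29.531 = 134.1°.
With cos θ = (-0.696), the lit fraction is (1 − (-0.696))/2 ≈ 0.848.

0.85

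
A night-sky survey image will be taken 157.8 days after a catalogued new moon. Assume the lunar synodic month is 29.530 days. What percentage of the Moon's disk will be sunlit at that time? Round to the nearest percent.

78%

Reduce mod P: 157.8 − 5×29.530 = 10.15 d into the current lunation.
The Moon has covered 10.15/29.530 of its cycle, so θ ≈ 360° × 10.15/29.530 = 123.7°.
Illuminated fraction = (1 − cos 123.7°)/2 = (1 − (-0.555))/2 ≈ 0.778, so 78%.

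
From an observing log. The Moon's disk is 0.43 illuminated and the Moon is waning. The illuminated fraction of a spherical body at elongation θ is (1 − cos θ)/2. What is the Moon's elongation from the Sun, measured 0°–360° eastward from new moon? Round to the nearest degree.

278°

From f = (1 − cos θ)/2: cos θ = 1 − 2×0.43 = 0.140; arccos → 82.0°.
A waning Moon lies in 180°–360°, so θ = 360° − 82.0° = 278.0°.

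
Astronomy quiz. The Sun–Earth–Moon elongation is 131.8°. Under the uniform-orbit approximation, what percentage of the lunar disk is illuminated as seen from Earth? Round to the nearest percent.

Half-versine of 131.8°: (1 − (-0.667))/2 = 0.833, i.e. 83%.

83%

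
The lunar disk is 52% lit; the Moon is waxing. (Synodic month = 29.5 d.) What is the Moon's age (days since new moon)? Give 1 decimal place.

7.6 days

cos θ = 1 − 2f = -0.040, giving a principal value of 92.3°.
Waxing ⇒ before full, so θ = 92.3°.
Age = 29.5 × 92.3°/360° ≈ 7.56 days.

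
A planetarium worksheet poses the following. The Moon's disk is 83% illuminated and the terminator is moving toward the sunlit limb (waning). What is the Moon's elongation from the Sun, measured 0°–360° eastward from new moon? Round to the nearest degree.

From f = (1 − cos θ)/2: cos θ = 1 − 2×0.83 = -0.660; arccos → 131.3°.
A waning Moon lies in 180°–360°, so θ = 360° − 131.3° = 228.7°.

229°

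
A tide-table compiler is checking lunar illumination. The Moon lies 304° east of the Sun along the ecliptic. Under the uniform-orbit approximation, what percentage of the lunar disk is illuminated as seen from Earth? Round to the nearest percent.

f = (1 − cos 304°)/2 = (1 − 0.559)/2 ≈ 0.220, i.e. 22%.

22%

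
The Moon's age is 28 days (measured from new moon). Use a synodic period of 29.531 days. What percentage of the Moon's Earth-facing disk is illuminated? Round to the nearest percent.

3%

The Moon has covered 28/29.531 of its cycle, so θ ≈ 360° × 28/29.531 = 341.3°.
Illuminated fraction = (1 − cos 341.3°)/2 = (1 − 0.947)/2 ≈ 0.026, so 3%.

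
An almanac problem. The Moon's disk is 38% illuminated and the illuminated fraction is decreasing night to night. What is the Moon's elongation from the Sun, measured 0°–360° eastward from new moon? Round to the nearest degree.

284°

From f = (1 − cos θ)/2: cos θ = 1 − 2×0.38 = 0.240; arccos → 76.1°.
A waning Moon lies in 180°–360°, so θ = 360° − 76.1° = 283.9°.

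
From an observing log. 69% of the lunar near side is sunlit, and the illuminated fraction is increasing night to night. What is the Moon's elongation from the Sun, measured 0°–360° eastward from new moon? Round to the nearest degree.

Invert f = (1 − cos θ)/2 to get cos θ = 1 − 2(0.69) = -0.380, hence θ₀ = arccos -0.380 = 112.3°.
The Moon is waxing (0°–180°), so θ = 112.3° directly.

112°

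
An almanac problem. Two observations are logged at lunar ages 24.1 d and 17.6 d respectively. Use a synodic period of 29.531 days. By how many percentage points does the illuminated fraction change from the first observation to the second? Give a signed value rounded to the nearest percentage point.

θ₁ = 360° × 24.1/29.531 = 293.8°, f₁ = (1 − cos θ₁)/2 = 0.298.
θ₂ = 360° × 17.6/29.531 = 214.6°, f₂ = (1 − cos θ₂)/2 = 0.912.
Change = f₂ − f₁ = +0.614 → +61 percentage points.

+61 pp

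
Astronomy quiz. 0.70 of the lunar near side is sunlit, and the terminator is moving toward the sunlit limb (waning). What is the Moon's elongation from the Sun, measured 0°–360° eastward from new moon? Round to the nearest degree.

246°

Invert f = (1 − cos θ)/2 to get cos θ = 1 − 2(0.70) = -0.400, hence θ₀ = arccos -0.400 = 113.6°.
Since the Moon is past full (waning), take the reflex angle: θ = 360° − 113.6° = 246.4°.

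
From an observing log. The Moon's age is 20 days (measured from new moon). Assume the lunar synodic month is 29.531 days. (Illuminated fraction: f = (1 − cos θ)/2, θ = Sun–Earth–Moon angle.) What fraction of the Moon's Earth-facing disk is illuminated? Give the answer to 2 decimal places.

Elongation θ = 360° × 20/29.531 ≈ 243.8°.
Illuminated fraction = (1 − cos 243.8°)/2 = (1 − (-0.441))/2 ≈ 0.721.

0.72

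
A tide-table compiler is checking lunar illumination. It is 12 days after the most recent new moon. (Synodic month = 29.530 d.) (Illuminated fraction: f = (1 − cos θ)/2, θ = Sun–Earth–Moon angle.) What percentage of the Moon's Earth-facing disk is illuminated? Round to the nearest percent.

Elongation θ = 360° × 12/29.530 ≈ 146.3°.
Illuminated fraction = (1 − cos 146.3°)/2 = (1 − (-0.832))/2 ≈ 0.916, so 92%.

92%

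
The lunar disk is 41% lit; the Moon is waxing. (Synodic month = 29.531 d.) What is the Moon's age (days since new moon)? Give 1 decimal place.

Invert f = (1 − cos θ)/2 to get cos θ = 1 − 2(0.41) = 0.180, hence θ₀ = arccos 0.180 = 79.6°.
The Moon is waxing (0°–180°), so θ = 79.6° directly.
That fraction of the synodic month is 79.6/360 × 29.531 d ≈ 6.53 d.

6.5 days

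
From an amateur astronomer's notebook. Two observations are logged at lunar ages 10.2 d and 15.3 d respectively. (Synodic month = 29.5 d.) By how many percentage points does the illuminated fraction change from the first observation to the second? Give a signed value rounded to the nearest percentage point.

First observation: θ = 360°·10.2/29.5 = 124.5°, so f = 0.783.
Second observation: θ = 186.7°, f = 0.997.
Δf = 0.997 − 0.783 = +0.214, i.e. +21 pp.

+21 percentage points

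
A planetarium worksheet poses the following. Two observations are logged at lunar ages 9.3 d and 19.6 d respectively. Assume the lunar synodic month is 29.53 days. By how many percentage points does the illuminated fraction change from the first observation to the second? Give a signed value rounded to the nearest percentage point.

θ₁ = 360° × 9.3/29.53 = 113.4°, f₁ = (1 − cos θ₁)/2 = 0.698.
θ₂ = 360° × 19.6/29.53 = 238.9°, f₂ = (1 − cos θ₂)/2 = 0.758.
Change = f₂ − f₁ = +0.060 → +6 percentage points.

+6 percentage points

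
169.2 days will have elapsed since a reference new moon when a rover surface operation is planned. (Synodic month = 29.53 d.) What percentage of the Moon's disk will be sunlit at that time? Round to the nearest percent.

169.2 d spans 5 complete synodic months (5 × 29.53 = 147.65 d) plus 21.55 d.
The Moon has covered 21.55/29.53 of its cycle, so θ ≈ 360° × 21.55/29.53 = 262.7°.
Illuminated fraction = (1 − cos 262.7°)/2 = (1 − (-0.127))/2 ≈ 0.563, so 56%.

56%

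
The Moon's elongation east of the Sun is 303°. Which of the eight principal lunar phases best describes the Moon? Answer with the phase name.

The waning crescent sector spans roughly 292°–338°; 303° falls inside it.

waning crescent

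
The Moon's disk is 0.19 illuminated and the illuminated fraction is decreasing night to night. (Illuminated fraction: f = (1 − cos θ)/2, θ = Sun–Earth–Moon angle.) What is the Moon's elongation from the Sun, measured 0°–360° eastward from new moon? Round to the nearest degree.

From f = (1 − cos θ)/2: cos θ = 1 − 2×0.19 = 0.620; arccos → 51.7°.
Waning ⇒ past full, so θ = 360° − 51.7° = 308.3°.

308°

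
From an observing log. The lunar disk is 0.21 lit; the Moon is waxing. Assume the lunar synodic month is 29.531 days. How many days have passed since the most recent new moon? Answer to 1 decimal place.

From f = (1 − cos θ)/2: cos θ = 1 − 2×0.21 = 0.580; arccos → 54.5°.
Waxing ⇒ before full, so θ = 54.5°.
At 360°/29.531 d per day, 54.5° corresponds to 4.47 days.

4.5 days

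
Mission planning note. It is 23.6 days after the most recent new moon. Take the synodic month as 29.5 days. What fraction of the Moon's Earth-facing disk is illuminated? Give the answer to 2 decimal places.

0.35

Elongation θ = 360° × 23.6/29.5 ≈ 288.0°.
Illuminated fraction = (1 − cos 288.0°)/2 = (1 − 0.309)/2 ≈ 0.345.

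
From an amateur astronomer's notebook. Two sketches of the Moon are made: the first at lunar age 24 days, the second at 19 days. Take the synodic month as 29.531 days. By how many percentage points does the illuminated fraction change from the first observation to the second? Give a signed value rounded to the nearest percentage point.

First observation: θ = 360°·24/29.531 = 292.6°, so f = 0.308.
Second observation: θ = 231.6°, f = 0.810.
Δf = 0.810 − 0.308 = +0.502, i.e. +50 pp.

+50 pp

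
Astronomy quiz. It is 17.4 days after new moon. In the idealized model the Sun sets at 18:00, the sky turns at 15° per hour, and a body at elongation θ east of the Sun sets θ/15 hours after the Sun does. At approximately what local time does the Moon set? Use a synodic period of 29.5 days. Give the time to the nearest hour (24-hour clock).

08:00

Phase angle: θ = 360°·(17.4 d)/(29.5 d) = 212.3°.
Delay after the Sun = 212.3° / (15°/h) ≈ 14.16 h.
18:00 + 14.16 h ≈ 08:09 → 08:00 to the nearest hour.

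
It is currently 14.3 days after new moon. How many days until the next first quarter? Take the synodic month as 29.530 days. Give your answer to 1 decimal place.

First quarter occurs at elongation 90°, i.e. at age 29.530 × 90/360 = 7.383 d.
Already past this cycle's first quarter; the next is at 7.383 + 29.530 = 36.913 d, so 36.913 − 14.3 = 22.613 days.

22.6 days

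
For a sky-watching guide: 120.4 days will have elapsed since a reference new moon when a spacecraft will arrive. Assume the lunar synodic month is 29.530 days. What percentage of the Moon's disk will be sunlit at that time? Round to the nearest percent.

6%

120.4/29.530 = 4.077 lunations, so 4 complete cycles and 2.28 d into the next.
Phase angle: θ = 360°·(2.28 d)/(29.530 d) = 27.8°.
With cos θ = 0.885, the lit fraction is (1 − 0.885)/2 ≈ 0.058, so 6%.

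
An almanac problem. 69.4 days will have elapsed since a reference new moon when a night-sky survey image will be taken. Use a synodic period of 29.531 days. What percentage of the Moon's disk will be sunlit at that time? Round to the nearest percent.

69.4 d spans 2 complete synodic months (2 × 29.531 = 59.06 d) plus 10.34 d.
Elongation θ = 360° × 10.34/29.531 ≈ 126.0°.
cos 126.0° = (-0.588), so f = (1 − (-0.588))/2 = 0.794, so 79%.

79%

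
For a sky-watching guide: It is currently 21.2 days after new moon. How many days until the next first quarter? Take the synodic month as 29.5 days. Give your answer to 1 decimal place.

15.7 days

First quarter occurs at elongation 90°, i.e. at age 29.5 × 90/360 = 7.375 d.
This lunation's first quarter (7.375 d) has passed, so add one period: 36.875 − 21.2 = 15.675 days.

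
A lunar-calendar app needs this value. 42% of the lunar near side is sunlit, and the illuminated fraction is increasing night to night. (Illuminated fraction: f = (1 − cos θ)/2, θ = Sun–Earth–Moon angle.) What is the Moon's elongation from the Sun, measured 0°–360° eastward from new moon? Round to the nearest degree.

81°

From f = (1 − cos θ)/2: cos θ = 1 − 2×0.42 = 0.160; arccos → 80.8°.
Before full moon the principal value applies: θ = 80.8°.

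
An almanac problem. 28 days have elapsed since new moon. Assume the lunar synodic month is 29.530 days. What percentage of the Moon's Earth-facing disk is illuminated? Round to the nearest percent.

3%

Phase angle: θ = 360°·(28 d)/(29.530 d) = 341.3°.
cos 341.3° = 0.947, so f = (1 − 0.947)/2 = 0.026, so 3%.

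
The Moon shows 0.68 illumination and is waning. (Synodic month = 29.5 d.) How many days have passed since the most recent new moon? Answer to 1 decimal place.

From f = (1 − cos θ)/2: cos θ = 1 − 2×0.68 = -0.360; arccos → 111.1°.
A waning Moon lies in 180°–360°, so θ = 360° − 111.1° = 248.9°.
At 360°/29.5 d per day, 248.9° corresponds to 20.40 days.

20.4 days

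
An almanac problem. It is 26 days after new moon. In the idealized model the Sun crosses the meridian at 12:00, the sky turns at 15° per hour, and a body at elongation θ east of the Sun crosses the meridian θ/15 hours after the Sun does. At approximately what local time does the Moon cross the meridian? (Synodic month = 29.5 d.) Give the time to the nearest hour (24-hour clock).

Elongation θ = 360° × 26/29.5 ≈ 317.3°.
Delay after the Sun = 317.3° / (15°/h) ≈ 21.15 h.
12:00 + 21.15 h ≈ 09:09 → 09:00 to the nearest hour.

09:00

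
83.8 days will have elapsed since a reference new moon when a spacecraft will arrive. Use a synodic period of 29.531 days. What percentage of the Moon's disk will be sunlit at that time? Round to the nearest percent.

24%

Reduce mod P: 83.8 − 2×29.531 = 24.74 d into the current lunation.
Phase angle: θ = 360°·(24.74 d)/(29.531 d) = 301.6°.
Illuminated fraction = (1 − cos 301.6°)/2 = (1 − 0.524)/2 ≈ 0.238, so 24%.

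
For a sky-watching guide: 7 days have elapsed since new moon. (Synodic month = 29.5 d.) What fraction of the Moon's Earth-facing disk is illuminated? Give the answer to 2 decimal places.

Phase angle: θ = 360°·(7 d)/(29.5 d) = 85.4°.
With cos θ = 0.080, the lit fraction is (1 − 0.080)/2 ≈ 0.460.

0.46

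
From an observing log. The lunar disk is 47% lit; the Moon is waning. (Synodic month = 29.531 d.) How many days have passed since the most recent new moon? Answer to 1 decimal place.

From f = (1 − cos θ)/2: cos θ = 1 − 2×0.47 = 0.060; arccos → 86.6°.
A waning Moon lies in 180°–360°, so θ = 360° − 86.6° = 273.4°.
That fraction of the synodic month is 273.4/360 × 29.531 d ≈ 22.43 d.

22.4 days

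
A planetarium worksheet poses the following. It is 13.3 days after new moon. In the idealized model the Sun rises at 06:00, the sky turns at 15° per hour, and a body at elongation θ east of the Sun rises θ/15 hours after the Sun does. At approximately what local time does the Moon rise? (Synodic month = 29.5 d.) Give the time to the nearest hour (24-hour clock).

17:00

Elongation θ = 360° × 13.3/29.5 ≈ 162.3°.
Delay after the Sun = 162.3° / (15°/h) ≈ 10.82 h.
06:00 + 10.82 h ≈ 16:49 → 17:00 to the nearest hour.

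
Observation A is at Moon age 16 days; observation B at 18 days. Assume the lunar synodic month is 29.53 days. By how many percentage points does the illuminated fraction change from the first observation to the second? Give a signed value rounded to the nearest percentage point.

First observation: θ = 360°·16/29.53 = 195.1°, so f = 0.983.
Second observation: θ = 219.4°, f = 0.886.
Δf = 0.886 − 0.983 = -0.097, i.e. -10 pp.

-10 percentage points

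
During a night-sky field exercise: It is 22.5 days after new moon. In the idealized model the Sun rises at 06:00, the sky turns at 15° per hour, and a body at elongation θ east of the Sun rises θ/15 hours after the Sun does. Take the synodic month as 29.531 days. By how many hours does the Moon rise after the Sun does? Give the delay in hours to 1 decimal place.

18.3 h

The Moon has covered 22.5/29.531 of its cycle, so θ ≈ 360° × 22.5/29.531 = 274.3°.
The Moon trails the Sun by θ/15 = 274.3/15 ≈ 18.29 hours.
So the Moon rises 18.29 h after the Sun.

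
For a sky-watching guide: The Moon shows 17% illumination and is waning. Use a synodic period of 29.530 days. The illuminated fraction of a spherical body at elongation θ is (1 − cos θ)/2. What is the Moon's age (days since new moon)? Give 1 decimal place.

Invert f = (1 − cos θ)/2 to get cos θ = 1 − 2(0.17) = 0.660, hence θ₀ = arccos 0.660 = 48.7°.
Since the Moon is past full (waning), take the reflex angle: θ = 360° − 48.7° = 311.3°.
That fraction of the synodic month is 311.3/360 × 29.530 d ≈ 25.54 d.

25.5 days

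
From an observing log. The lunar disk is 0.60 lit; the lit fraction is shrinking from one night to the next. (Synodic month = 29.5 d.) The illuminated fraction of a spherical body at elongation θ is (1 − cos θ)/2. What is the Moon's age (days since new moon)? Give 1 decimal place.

cos θ = 1 − 2f = -0.200, giving a principal value of 101.5°.
A waning Moon lies in 180°–360°, so θ = 360° − 101.5° = 258.5°.
At 360°/29.5 d per day, 258.5° corresponds to 21.18 days.

21.2 days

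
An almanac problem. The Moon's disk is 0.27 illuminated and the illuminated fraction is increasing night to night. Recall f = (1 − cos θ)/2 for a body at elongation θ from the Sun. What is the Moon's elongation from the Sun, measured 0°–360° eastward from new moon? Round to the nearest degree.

63°

From f = (1 − cos θ)/2: cos θ = 1 − 2×0.27 = 0.460; arccos → 62.6°.
Before full moon the principal value applies: θ = 62.6°.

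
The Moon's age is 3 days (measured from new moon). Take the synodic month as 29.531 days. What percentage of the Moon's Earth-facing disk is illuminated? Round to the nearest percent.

10%

Elongation θ = 360° × 3/29.531 ≈ 36.6°.
Illuminated fraction = (1 − cos 36.6°)/2 = (1 − 0.803)/2 ≈ 0.098, so 10%.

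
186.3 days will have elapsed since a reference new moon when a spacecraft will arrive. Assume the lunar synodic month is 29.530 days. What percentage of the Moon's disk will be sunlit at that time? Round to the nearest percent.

Reduce mod P: 186.3 − 6×29.530 = 9.12 d into the current lunation.
Phase angle: θ = 360°·(9.12 d)/(29.530 d) = 111.2°.
With cos θ = (-0.361), the lit fraction is (1 − (-0.361))/2 ≈ 0.681, so 68%.

68%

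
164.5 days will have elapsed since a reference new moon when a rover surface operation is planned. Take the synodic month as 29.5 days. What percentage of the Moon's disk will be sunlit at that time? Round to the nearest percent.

164.5/29.5 = 5.576 lunations, so 5 complete cycles and 17.00 d into the next.
The Moon has covered 17.00/29.5 of its cycle, so θ ≈ 360° × 17.00/29.5 = 207.5°.
cos 207.5° = (-0.887), so f = (1 − (-0.887))/2 = 0.944, so 94%.

94%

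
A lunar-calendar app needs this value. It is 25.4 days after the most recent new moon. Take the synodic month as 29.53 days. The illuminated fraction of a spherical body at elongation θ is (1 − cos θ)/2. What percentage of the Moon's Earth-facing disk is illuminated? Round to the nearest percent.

Phase angle: θ = 360°·(25.4 d)/(29.53 d) = 309.7°.
With cos θ = 0.638, the lit fraction is (1 − 0.638)/2 ≈ 0.181, so 18%.

18%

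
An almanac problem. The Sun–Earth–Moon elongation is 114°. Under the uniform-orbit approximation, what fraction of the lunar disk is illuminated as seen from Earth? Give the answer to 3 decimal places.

Half-versine of 114°: (1 − (-0.407))/2 = 0.703.

0.703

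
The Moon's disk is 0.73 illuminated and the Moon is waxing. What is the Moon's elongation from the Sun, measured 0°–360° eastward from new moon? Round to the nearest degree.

Invert f = (1 − cos θ)/2 to get cos θ = 1 − 2(0.73) = -0.460, hence θ₀ = arccos -0.460 = 117.4°.
Before full moon the principal value applies: θ = 117.4°.

117°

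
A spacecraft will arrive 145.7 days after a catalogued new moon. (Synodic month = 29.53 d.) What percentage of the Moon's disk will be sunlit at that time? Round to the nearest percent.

145.7/29.53 = 4.934 lunations, so 4 complete cycles and 27.58 d into the next.
The Moon has covered 27.58/29.53 of its cycle, so θ ≈ 360° × 27.58/29.53 = 336.2°.
cos 336.2° = 0.915, so f = (1 − 0.915)/2 = 0.042, so 4%.

4%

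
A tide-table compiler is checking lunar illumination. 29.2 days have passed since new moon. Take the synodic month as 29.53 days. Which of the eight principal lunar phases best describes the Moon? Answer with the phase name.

θ ≈ 360° × 29.2/29.53 = 356°, which falls in the new moon sector.

new moon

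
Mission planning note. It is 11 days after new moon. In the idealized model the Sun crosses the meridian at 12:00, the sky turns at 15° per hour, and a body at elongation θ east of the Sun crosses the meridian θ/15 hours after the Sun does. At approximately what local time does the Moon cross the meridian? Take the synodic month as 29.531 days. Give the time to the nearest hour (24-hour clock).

The Moon has covered 11/29.531 of its cycle, so θ ≈ 360° × 11/29.531 = 134.1°.
At 15° of sky rotation per hour, 134.1° corresponds to a 8.94 h lag.
12:00 + 8.94 h ≈ 20:56 → 21:00 to the nearest hour.

21:00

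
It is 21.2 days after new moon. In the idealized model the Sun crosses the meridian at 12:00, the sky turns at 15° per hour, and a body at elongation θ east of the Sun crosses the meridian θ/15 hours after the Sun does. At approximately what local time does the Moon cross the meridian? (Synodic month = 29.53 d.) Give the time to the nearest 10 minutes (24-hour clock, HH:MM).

The Moon has covered 21.2/29.53 of its cycle, so θ ≈ 360° × 21.2/29.53 = 258.4°.
At 15° of sky rotation per hour, 258.4° corresponds to a 17.23 h lag.
12:00 + 17.230 h ≈ 05:14 → 05:10 to the nearest ten minutes.

05:10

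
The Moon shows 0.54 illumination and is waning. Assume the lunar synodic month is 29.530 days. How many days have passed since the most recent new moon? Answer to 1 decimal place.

21.8 days

Invert f = (1 − cos θ)/2 to get cos θ = 1 − 2(0.54) = -0.080, hence θ₀ = arccos -0.080 = 94.6°.
Since the Moon is past full (waning), take the reflex angle: θ = 360° − 94.6° = 265.4°.
At 360°/29.530 d per day, 265.4° corresponds to 21.77 days.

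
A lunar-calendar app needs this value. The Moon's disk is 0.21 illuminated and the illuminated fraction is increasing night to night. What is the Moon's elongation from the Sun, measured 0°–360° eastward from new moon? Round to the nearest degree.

55°

Invert f = (1 − cos θ)/2 to get cos θ = 1 − 2(0.21) = 0.580, hence θ₀ = arccos 0.580 = 54.5°.
The Moon is waxing (0°–180°), so θ = 54.5° directly.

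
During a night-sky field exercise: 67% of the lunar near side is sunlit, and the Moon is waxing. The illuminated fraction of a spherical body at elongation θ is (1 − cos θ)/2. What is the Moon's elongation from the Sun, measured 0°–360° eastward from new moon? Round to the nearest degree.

From f = (1 − cos θ)/2: cos θ = 1 − 2×0.67 = -0.340; arccos → 109.9°.
Before full moon the principal value applies: θ = 109.9°.

110°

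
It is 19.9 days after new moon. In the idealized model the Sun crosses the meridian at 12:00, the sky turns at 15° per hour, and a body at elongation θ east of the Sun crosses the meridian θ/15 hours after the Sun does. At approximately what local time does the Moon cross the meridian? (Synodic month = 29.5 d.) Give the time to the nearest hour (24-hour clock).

04:00

Phase angle: θ = 360°·(19.9 d)/(29.5 d) = 242.8°.
At 15° of sky rotation per hour, 242.8° corresponds to a 16.19 h lag.
12:00 + 16.19 h ≈ 04:11 → 04:00 to the nearest hour.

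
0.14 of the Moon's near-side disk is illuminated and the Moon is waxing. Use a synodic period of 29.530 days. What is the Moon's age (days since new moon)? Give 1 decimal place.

3.6 days

cos θ = 1 − 2f = 0.720, giving a principal value of 43.9°.
The Moon is waxing (0°–180°), so θ = 43.9° directly.
Age = 29.530 × 43.9°/360° ≈ 3.60 days.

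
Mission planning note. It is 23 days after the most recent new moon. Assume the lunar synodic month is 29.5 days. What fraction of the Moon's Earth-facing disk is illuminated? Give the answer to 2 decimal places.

Phase angle: θ = 360°·(23 d)/(29.5 d) = 280.7°.
Illuminated fraction = (1 − cos 280.7°)/2 = (1 − 0.185)/2 ≈ 0.407.

0.41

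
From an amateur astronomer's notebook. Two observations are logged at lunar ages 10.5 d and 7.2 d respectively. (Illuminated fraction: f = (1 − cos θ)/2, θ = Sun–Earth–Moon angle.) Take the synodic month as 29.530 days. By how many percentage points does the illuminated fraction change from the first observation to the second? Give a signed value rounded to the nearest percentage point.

-33 percentage points

First observation: θ = 360°·10.5/29.530 = 128.0°, so f = 0.808.
Second observation: θ = 87.8°, f = 0.481.
Δf = 0.481 − 0.808 = -0.327, i.e. -33 pp.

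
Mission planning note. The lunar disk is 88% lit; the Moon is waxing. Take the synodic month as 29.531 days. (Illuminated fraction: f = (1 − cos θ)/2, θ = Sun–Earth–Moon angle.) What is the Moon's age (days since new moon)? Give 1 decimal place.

11.4 days

cos θ = 1 − 2f = -0.760, giving a principal value of 139.5°.
Waxing ⇒ before full, so θ = 139.5°.
At 360°/29.531 d per day, 139.5° corresponds to 11.44 days.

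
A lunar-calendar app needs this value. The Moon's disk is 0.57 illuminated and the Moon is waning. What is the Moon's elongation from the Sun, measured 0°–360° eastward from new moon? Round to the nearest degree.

262°

cos θ = 1 − 2f = -0.140, giving a principal value of 98.0°.
Since the Moon is past full (waning), take the reflex angle: θ = 360° − 98.0° = 262.0°.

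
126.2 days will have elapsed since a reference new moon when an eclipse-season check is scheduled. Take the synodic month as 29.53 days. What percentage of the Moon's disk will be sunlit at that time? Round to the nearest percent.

126.2 d spans 4 complete synodic months (4 × 29.53 = 118.12 d) plus 8.08 d.
Elongation θ = 360° × 8.08/29.53 ≈ 98.5°.
cos 98.5° = (-0.148), so f = (1 − (-0.148))/2 = 0.574, so 57%.

57%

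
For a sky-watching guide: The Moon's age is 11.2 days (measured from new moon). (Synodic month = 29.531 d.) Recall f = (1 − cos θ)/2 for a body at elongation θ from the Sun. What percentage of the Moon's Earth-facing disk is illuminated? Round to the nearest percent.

The Moon has covered 11.2/29.531 of its cycle, so θ ≈ 360° × 11.2/29.531 = 136.5°.
Illuminated fraction = (1 − cos 136.5°)/2 = (1 − (-0.726))/2 ≈ 0.863, so 86%.

86%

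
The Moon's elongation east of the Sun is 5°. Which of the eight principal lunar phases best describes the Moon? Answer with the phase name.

new moon

The new moon sector spans roughly -22°–22°; 5° falls inside it.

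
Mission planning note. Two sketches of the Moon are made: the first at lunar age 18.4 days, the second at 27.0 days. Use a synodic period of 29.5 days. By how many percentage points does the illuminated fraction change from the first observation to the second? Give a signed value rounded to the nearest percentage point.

First observation: θ = 360°·18.4/29.5 = 224.5°, so f = 0.856.
Second observation: θ = 329.5°, f = 0.069.
Δf = 0.069 − 0.856 = -0.787, i.e. -79 pp.

-79 pp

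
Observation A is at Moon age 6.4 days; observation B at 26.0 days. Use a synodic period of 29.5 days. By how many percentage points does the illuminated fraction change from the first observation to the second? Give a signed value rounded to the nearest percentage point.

First observation: θ = 360°·6.4/29.5 = 78.1°, so f = 0.397.
Second observation: θ = 317.3°, f = 0.133.
Δf = 0.133 − 0.397 = -0.264, i.e. -26 pp.

-26 pp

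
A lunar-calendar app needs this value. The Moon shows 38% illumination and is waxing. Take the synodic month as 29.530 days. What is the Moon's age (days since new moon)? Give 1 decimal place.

Invert f = (1 − cos θ)/2 to get cos θ = 1 − 2(0.38) = 0.240, hence θ₀ = arccos 0.240 = 76.1°.
The Moon is waxing (0°–180°), so θ = 76.1° directly.
That fraction of the synodic month is 76.1/360 × 29.530 d ≈ 6.24 d.

6.2 days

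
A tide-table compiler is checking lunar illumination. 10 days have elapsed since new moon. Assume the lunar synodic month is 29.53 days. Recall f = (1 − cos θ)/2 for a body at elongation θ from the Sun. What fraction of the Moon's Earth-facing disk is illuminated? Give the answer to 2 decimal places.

The Moon has covered 10/29.53 of its cycle, so θ ≈ 360° × 10/29.53 = 121.9°.
With cos θ = (-0.529), the lit fraction is (1 − (-0.529))/2 ≈ 0.764.

0.76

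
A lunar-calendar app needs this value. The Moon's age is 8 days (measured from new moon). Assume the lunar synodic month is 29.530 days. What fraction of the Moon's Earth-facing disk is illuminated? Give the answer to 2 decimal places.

Phase angle: θ = 360°·(8 d)/(29.530 d) = 97.5°.
Illuminated fraction = (1 − cos 97.5°)/2 = (1 − (-0.131))/2 ≈ 0.566.

0.57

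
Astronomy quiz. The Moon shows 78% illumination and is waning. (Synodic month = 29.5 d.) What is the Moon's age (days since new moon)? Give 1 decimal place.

19.3 days

Invert f = (1 − cos θ)/2 to get cos θ = 1 − 2(0.78) = -0.560, hence θ₀ = arccos -0.560 = 124.1°.
A waning Moon lies in 180°–360°, so θ = 360° − 124.1° = 235.9°.
At 360°/29.5 d per day, 235.9° corresponds to 19.33 days.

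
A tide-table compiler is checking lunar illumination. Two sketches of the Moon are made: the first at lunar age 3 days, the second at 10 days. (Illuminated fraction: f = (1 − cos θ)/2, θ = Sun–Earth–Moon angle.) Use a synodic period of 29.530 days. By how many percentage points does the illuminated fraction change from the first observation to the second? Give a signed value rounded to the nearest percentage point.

+67 pp

First observation: θ = 360°·3/29.530 = 36.6°, so f = 0.098.
Second observation: θ = 121.9°, f = 0.764.
Δf = 0.764 − 0.098 = +0.666, i.e. +67 pp.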